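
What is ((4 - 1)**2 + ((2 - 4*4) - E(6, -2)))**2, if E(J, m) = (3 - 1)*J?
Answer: 289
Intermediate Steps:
E(J, m) = 2*J
((4 - 1)**2 + ((2 - 4*4) - E(6, -2)))**2 = ((4 - 1)**2 + ((2 - 4*4) - 2*6))**2 = (3**2 + ((2 - 16) - 1*12))**2 = (9 + (-14 - 12))**2 = (9 - 26)**2 = (-17)**2 = 289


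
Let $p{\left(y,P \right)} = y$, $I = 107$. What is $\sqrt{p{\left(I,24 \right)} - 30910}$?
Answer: $i \sqrt{30803} \approx 175.51 i$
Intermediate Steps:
$\sqrt{p{\left(I,24 \right)} - 30910} = \sqrt{107 - 30910} = \sqrt{-30803} = i \sqrt{30803}$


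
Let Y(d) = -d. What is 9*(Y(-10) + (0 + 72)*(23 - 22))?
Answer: 738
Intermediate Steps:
9*(Y(-10) + (0 + 72)*(23 - 22)) = 9*(-1*(-10) + (0 + 72)*(23 - 22)) = 9*(10 + 72*1) = 9*(10 + 72) = 9*82 = 738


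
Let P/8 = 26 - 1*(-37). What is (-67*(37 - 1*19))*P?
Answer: -607824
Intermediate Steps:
P = 504 (P = 8*(26 - 1*(-37)) = 8*(26 + 37) = 8*63 = 504)
(-67*(37 - 1*19))*P = -67*(37 - 1*19)*504 = -67*(37 - 19)*504 = -67*18*504 = -1206*504 = -607824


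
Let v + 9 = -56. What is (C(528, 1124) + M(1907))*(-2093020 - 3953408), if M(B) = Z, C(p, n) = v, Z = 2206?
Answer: -12945402348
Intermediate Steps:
v = -65 (v = -9 - 56 = -65)
C(p, n) = -65
M(B) = 2206
(C(528, 1124) + M(1907))*(-2093020 - 3953408) = (-65 + 2206)*(-2093020 - 3953408) = 2141*(-6046428) = -12945402348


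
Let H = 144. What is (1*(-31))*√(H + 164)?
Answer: -62*√77 ≈ -544.05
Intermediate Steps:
(1*(-31))*√(H + 164) = (1*(-31))*√(144 + 164) = -62*√77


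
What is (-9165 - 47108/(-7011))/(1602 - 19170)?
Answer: 64208707/123169248 ≈ 0.52131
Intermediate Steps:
(-9165 - 47108/(-7011))/(1602 - 19170) = (-9165 - 47108*(-1/7011))/(-17568) = (-9165 + 47108/7011)*(-1/17568) = -64208707/7011*(-1/17568) = 64208707/123169248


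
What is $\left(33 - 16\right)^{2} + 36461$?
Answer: $36750$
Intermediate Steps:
$\left(33 - 16\right)^{2} + 36461 = 17^{2} + 36461 = 289 + 36461 = 36750$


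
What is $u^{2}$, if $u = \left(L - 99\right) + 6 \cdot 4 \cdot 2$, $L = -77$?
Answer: $16384$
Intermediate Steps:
$u = -128$ ($u = \left(-77 - 99\right) + 6 \cdot 4 \cdot 2 = -176 + 24 \cdot 2 = -176 + 48 = -128$)
$u^{2} = \left(-128\right)^{2} = 16384$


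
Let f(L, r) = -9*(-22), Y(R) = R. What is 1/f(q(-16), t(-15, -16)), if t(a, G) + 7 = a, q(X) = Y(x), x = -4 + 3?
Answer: 1/198 ≈ 0.0050505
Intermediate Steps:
x = -1
q(X) = -1
t(a, G) = -7 + a
f(L, r) = 198
1/f(q(-16), t(-15, -16)) = 1/198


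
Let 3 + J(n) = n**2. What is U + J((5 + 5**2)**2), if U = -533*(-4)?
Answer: 812129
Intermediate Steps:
U = 2132
J(n) = -3 + n**2
U + J((5 + 5**2)**2) = 2132 + (-3 + ((5 + 5**2)**2)**2) = 2132 + (-3 + ((5 + 25)**2)**2) = 2132 + (-3 + (30**2)**2) = 2132 + (-3 + 900**2) = 2132 + (-3 + 810000) = 2132 + 809997 = 812129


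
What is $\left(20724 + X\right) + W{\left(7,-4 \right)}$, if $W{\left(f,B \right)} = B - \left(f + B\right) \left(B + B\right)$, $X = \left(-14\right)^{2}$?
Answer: $20940$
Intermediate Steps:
$X = 196$
$W{\left(f,B \right)} = B - 2 B \left(B + f\right)$ ($W{\left(f,B \right)} = B - \left(B + f\right) 2 B = B - 2 B \left(B + f\right)$)
$\left(20724 + X\right) + W{\left(7,-4 \right)} = \left(20724 + 196\right) - 4 \left(1 - -8 - 14\right) = 20920 - 4 \left(1 + 8 - 14\right) = 20920 - -20 = 20920 + 20 = 20940$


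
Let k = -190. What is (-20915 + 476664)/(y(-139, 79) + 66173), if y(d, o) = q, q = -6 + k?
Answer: 455749/65977 ≈ 6.9077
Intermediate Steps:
q = -196 (q = -6 - 190 = -196)
y(d, o) = -196
(-20915 + 476664)/(y(-139, 79) + 66173) = (-20915 + 476664)/(-196 + 66173) = 455749/65977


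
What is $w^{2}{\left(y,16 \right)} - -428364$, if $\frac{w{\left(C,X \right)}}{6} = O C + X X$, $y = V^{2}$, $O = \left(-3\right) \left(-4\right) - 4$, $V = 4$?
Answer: $5736780$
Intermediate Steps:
$O = 8$ ($O = 12 - 4 = 8$)
$y = 16$ ($y = 4^{2} = 16$)
$w{\left(C,X \right)} = 6 X^{2} + 48 C$ ($w{\left(C,X \right)} = 6 \left(8 C + X X\right) = 6 \left(8 C + X^{2}\right) = 6 \left(X^{2} + 8 C\right) = 6 X^{2} + 48 C$)
$w^{2}{\left(y,16 \right)} - -428364 = \left(6 \cdot 16^{2} + 48 \cdot 16\right)^{2} - -428364 = \left(6 \cdot 256 + 768\right)^{2} + 428364 = \left(1536 + 768\right)^{2} + 428364 = 2304^{2} + 428364 = 5308416 + 428364 = 5736780$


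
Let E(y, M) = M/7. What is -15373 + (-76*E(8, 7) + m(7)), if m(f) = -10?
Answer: -15459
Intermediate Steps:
E(y, M) = M/7 (E(y, M) = M*(⅐) = M/7)
-15373 + (-76*E(8, 7) + m(7)) = -15373 + (-76*7/7 - 10) = -15373 + (-76*1 - 10) = -15373 + (-76 - 10) = -15373 - 86 = -15459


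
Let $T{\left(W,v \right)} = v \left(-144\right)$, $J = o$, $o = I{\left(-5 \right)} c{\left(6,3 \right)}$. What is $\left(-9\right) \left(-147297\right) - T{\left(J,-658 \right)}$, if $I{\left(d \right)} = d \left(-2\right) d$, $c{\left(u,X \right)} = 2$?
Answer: $1230921$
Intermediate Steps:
$I{\left(d \right)} = - 2 d^{2}$ ($I{\left(d \right)} = - 2 d d = - 2 d^{2}$)
$o = -100$ ($o = - 2 \left(-5\right)^{2} \cdot 2 = \left(-2\right) 25 \cdot 2 = \left(-50\right) 2 = -100$)
$J = -100$
$T{\left(W,v \right)} = - 144 v$
$\left(-9\right) \left(-147297\right) - T{\left(J,-658 \right)} = \left(-9\right) \left(-147297\right) - \left(-144\right) \left(-658\right) = 1325673 - 94752 = 1230921$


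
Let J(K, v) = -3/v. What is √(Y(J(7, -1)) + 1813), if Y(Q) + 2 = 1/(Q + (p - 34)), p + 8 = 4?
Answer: 2*√554610/35 ≈ 42.556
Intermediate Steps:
p = -4 (p = -8 + 4 = -4)
Y(Q) = -2 + 1/(-38 + Q) (Y(Q) = -2 + 1/(Q + (-4 - 34)) = -2 + 1/(Q - 38) = -2 + 1/(-38 + Q))
√(Y(J(7, -1)) + 1813) = √((77 - (-6)/(-1))/(-38 - 3/(-1)) + 1813) = √((77 - (-6)*(-1))/(-38 - 3*(-1)) + 1813) = √((77 - 2*3)/(-38 + 3) + 1813) = √((77 - 6)/(-35) + 1813) = √(-1/35*71 + 1813) = √(-71/35 + 1813) = √(63384/35) = 2*√554610/35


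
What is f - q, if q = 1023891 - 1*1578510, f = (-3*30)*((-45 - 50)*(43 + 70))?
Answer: 1520769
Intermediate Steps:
f = 966150 (f = -(-8550)*113 = -90*(-10735) = 966150)
q = -554619 (q = 1023891 - 1578510 = -554619)
f - q = 966150 - 1*(-554619) = 966150 + 554619 = 1520769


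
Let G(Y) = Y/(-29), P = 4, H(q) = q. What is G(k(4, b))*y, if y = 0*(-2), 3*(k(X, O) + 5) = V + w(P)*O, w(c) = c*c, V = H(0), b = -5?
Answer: 0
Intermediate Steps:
V = 0
w(c) = c**2
k(X, O) = -5 + 16*O/3 (k(X, O) = -5 + (0 + 4**2*O)/3 = -5 + (0 + 16*O)/3 = -5 + (16*O)/3 = -5 + 16*O/3)
G(Y) = -Y/29 (G(Y) = Y*(-1/29) = -Y/29)
y = 0
G(k(4, b))*y = -(-5 + (16/3)*(-5))/29*0 = -(-5 - 80/3)/29*0 = -1/29*(-95/3)*0 = (95/87)*0 = 0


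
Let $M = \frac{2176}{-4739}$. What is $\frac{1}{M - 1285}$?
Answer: $- \frac{4739}{6091791} \approx -0.00077793$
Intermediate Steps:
$M = - \frac{2176}{4739}$ ($M = 2176 \left(- \frac{1}{4739}\right) = - \frac{2176}{4739} \approx -0.45917$)
$\frac{1}{M - 1285} = \frac{1}{- \frac{2176}{4739} - 1285} = \frac{1}{- \frac{6091791}{4739}} = - \frac{4739}{6091791}$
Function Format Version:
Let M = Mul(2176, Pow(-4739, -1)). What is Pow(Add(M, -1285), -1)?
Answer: Rational(-4739, 6091791) ≈ -0.00077793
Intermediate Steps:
M = Rational(-2176, 4739) (M = Mul(2176, Rational(-1, 4739)) = Rational(-2176, 4739) ≈ -0.45917)
Pow(Add(M, -1285), -1) = Pow(Add(Rational(-2176, 4739), -1285), -1) = Pow(Rational(-6091791, 4739), -1) = Rational(-4739, 6091791)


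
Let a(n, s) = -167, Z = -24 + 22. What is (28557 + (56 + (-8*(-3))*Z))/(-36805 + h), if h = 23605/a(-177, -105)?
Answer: -167/216 ≈ -0.77315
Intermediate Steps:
Z = -2
h = -23605/167 (h = 23605/(-167) = 23605*(-1/167) = -23605/167 ≈ -141.35)
(28557 + (56 + (-8*(-3))*Z))/(-36805 + h) = (28557 + (56 - 8*(-3)*(-2)))/(-36805 - 23605/167) = (28557 + (56 + 24*(-2)))/(-6170040/167) = (28557 + (56 - 48))*(-167/6170040) = (28557 + 8)*(-167/6170040) = 28565*(-167/6170040) = -167/216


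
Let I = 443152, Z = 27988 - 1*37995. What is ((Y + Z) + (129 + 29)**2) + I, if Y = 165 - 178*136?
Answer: 434066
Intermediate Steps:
Z = -10007 (Z = 27988 - 37995 = -10007)
Y = -24043 (Y = 165 - 24208 = -24043)
((Y + Z) + (129 + 29)**2) + I = ((-24043 - 10007) + (129 + 29)**2) + 443152 = (-34050 + 158**2) + 443152 = (-34050 + 24964) + 443152 = -9086 + 443152 = 434066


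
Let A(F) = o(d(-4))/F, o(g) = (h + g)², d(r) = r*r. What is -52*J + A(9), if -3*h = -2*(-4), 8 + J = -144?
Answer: 641824/81 ≈ 7923.8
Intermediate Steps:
J = -152 (J = -8 - 144 = -152)
h = -8/3 (h = -(-2)*(-4)/3 = -⅓*8 = -8/3 ≈ -2.6667)
d(r) = r²
o(g) = (-8/3 + g)²
A(F) = 1600/(9*F) (A(F) = ((-8 + 3*(-4)²)²/9)/F = ((-8 + 3*16)²/9)/F = ((-8 + 48)²/9)/F = ((⅑)*40²)/F = ((⅑)*1600)/F = 1600/(9*F))
-52*J + A(9) = -52*(-152) + (1600/9)/9 = 7904 + (1600/9)*(⅑) = 7904 + 1600/81 = 641824/81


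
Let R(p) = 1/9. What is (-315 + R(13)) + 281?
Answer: -305/9 ≈ -33.889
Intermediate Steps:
R(p) = ⅑
(-315 + R(13)) + 281 = (-315 + ⅑) + 281 = -2834/9 + 281 = -305/9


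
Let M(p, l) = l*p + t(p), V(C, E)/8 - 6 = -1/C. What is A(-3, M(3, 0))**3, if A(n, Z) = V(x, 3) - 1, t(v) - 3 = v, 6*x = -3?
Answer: 250047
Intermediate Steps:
x = -1/2 (x = (1/6)*(-3) = -1/2 ≈ -0.50000)
t(v) = 3 + v
V(C, E) = 48 - 8/C (V(C, E) = 48 + 8*(-1/C) = 48 - 8/C)
M(p, l) = 3 + p + l*p (M(p, l) = l*p + (3 + p) = 3 + p + l*p)
A(n, Z) = 63 (A(n, Z) = (48 - 8/(-1/2)) - 1 = (48 - 8*(-2)) - 1 = (48 + 16) - 1 = 64 - 1 = 63)
A(-3, M(3, 0))**3 = 63**3 = 250047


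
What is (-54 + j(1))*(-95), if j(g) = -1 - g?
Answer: 5320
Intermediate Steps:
(-54 + j(1))*(-95) = (-54 + (-1 - 1*1))*(-95) = (-54 + (-1 - 1))*(-95) = (-54 - 2)*(-95) = -56*(-95) = 5320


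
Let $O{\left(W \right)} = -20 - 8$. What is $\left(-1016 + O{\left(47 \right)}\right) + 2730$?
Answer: $1686$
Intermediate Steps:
$O{\left(W \right)} = -28$
$\left(-1016 + O{\left(47 \right)}\right) + 2730 = \left(-1016 - 28\right) + 2730 = -1044 + 2730 = 1686$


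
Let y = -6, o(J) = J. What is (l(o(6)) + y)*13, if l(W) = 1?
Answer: -65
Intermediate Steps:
(l(o(6)) + y)*13 = (1 - 6)*13 = -5*13 = -65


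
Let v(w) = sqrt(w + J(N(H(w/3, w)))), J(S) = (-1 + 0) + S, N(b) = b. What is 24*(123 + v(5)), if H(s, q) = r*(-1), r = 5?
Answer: 2952 + 24*I ≈ 2952.0 + 24.0*I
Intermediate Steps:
H(s, q) = -5 (H(s, q) = 5*(-1) = -5)
J(S) = -1 + S
v(w) = sqrt(-6 + w) (v(w) = sqrt(w + (-1 - 5)) = sqrt(w - 6) = sqrt(-6 + w))
24*(123 + v(5)) = 24*(123 + sqrt(-6 + 5)) = 24*(123 + sqrt(-1)) = 24*(123 + I) = 2952 + 24*I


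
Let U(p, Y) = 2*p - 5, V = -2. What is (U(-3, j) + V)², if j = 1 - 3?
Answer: 169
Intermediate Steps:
j = -2
U(p, Y) = -5 + 2*p
(U(-3, j) + V)² = ((-5 + 2*(-3)) - 2)² = ((-5 - 6) - 2)² = (-11 - 2)² = (-13)² = 169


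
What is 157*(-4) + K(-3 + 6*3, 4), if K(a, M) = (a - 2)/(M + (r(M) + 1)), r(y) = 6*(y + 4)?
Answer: -33271/53 ≈ -627.75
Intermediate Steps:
r(y) = 24 + 6*y (r(y) = 6*(4 + y) = 24 + 6*y)
K(a, M) = (-2 + a)/(25 + 7*M) (K(a, M) = (a - 2)/(M + ((24 + 6*M) + 1)) = (-2 + a)/(M + (25 + 6*M)) = (-2 + a)/(25 + 7*M))
157*(-4) + K(-3 + 6*3, 4) = 157*(-4) + (-2 + (-3 + 6*3))/(25 + 7*4) = -628 + (-2 + (-3 + 18))/(25 + 28) = -628 + (-2 + 15)/53 = -628 + (1/53)*13 = -628 + 13/53 = -33271/53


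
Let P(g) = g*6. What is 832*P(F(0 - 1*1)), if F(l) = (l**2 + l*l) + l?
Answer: 4992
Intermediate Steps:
F(l) = l + 2*l**2 (F(l) = (l**2 + l**2) + l = 2*l**2 + l = l + 2*l**2)
P(g) = 6*g
832*P(F(0 - 1*1)) = 832*(6*((0 - 1*1)*(1 + 2*(0 - 1*1)))) = 832*(6*((0 - 1)*(1 + 2*(0 - 1)))) = 832*(6*(-(1 + 2*(-1)))) = 832*(6*(-(1 - 2))) = 832*(6*(-1*(-1))) = 832*(6*1) = 832*6 = 4992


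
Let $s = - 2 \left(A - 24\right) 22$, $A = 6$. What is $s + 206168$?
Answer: $206960$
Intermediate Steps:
$s = 792$ ($s = - 2 \left(6 - 24\right) 22 = \left(-2\right) \left(-18\right) 22 = 36 \cdot 22 = 792$)
$s + 206168 = 792 + 206168 = 206960$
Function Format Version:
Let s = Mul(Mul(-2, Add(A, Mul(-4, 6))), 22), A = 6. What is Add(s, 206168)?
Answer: 206960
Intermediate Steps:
s = 792 (s = Mul(Mul(-2, Add(6, Mul(-4, 6))), 22) = Mul(Mul(-2, Add(6, -24)), 22) = Mul(Mul(-2, -18), 22) = Mul(36, 22) = 792)
Add(s, 206168) = Add(792, 206168) = 206960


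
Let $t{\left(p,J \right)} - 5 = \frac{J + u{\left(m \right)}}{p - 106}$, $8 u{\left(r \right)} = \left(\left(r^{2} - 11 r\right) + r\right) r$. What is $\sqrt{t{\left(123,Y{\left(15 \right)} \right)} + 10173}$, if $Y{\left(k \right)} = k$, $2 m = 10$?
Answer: $\frac{\sqrt{47062902}}{68} \approx 100.89$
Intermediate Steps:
$m = 5$ ($m = \frac{1}{2} \cdot 10 = 5$)
$u{\left(r \right)} = \frac{r \left(r^{2} - 10 r\right)}{8}$ ($u{\left(r \right)} = \frac{\left(\left(r^{2} - 11 r\right) + r\right) r}{8} = \frac{\left(r^{2} - 10 r\right) r}{8} = \frac{r \left(r^{2} - 10 r\right)}{8}$)
$t{\left(p,J \right)} = 5 + \frac{- \frac{125}{8} + J}{-106 + p}$ ($t{\left(p,J \right)} = 5 + \frac{J + \frac{5^{2} \left(-10 + 5\right)}{8}}{p - 106} = 5 + \frac{J + \frac{1}{8} \cdot 25 \left(-5\right)}{-106 + p} = 5 + \frac{J - \frac{125}{8}}{-106 + p} = 5 + \frac{- \frac{125}{8} + J}{-106 + p}$)
$\sqrt{t{\left(123,Y{\left(15 \right)} \right)} + 10173} = \sqrt{\frac{- \frac{4365}{8} + 15 + 5 \cdot 123}{-106 + 123} + 10173} = \sqrt{\frac{- \frac{4365}{8} + 15 + 615}{17} + 10173} = \sqrt{\frac{1}{17} \cdot \frac{675}{8} + 10173} = \sqrt{\frac{675}{136} + 10173} = \sqrt{\frac{1384203}{136}} = \frac{\sqrt{47062902}}{68}$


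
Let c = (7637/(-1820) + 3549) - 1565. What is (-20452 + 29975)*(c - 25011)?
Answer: -57024781053/260 ≈ -2.1933e+8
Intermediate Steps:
c = 514749/260 (c = (7637*(-1/1820) + 3549) - 1565 = (-1091/260 + 3549) - 1565 = 921649/260 - 1565 = 514749/260 ≈ 1979.8)
(-20452 + 29975)*(c - 25011) = (-20452 + 29975)*(514749/260 - 25011) = 9523*(-5988111/260) = -57024781053/260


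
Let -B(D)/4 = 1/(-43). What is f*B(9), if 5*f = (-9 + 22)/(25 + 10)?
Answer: 52/7525 ≈ 0.0069103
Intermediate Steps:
B(D) = 4/43 (B(D) = -4/(-43) = -4*(-1/43) = 4/43)
f = 13/175 (f = ((-9 + 22)/(25 + 10))/5 = (13/35)/5 = (13*(1/35))/5 = (⅕)*(13/35) = 13/175 ≈ 0.074286)
f*B(9) = (13/175)*(4/43) = 52/7525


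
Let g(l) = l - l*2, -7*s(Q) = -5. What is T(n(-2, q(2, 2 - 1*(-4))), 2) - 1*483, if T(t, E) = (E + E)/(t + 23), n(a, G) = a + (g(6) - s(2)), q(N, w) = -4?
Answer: -12068/25 ≈ -482.72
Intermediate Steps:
s(Q) = 5/7 (s(Q) = -1/7*(-5) = 5/7)
g(l) = -l (g(l) = l - 2*l = -l)
n(a, G) = -47/7 + a (n(a, G) = a + (-1*6 - 1*5/7) = a + (-6 - 5/7) = a - 47/7 = -47/7 + a)
T(t, E) = 2*E/(23 + t) (T(t, E) = (2*E)/(23 + t) = 2*E/(23 + t))
T(n(-2, q(2, 2 - 1*(-4))), 2) - 1*483 = 2*2/(23 + (-47/7 - 2)) - 1*483 = 2*2/(23 - 61/7) - 483 = 2*2/(100/7) - 483 = 2*2*(7/100) - 483 = 7/25 - 483 = -12068/25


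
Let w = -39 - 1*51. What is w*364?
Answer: -32760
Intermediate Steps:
w = -90 (w = -39 - 51 = -90)
w*364 = -90*364 = -32760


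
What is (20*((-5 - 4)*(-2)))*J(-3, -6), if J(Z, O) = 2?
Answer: 720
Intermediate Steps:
(20*((-5 - 4)*(-2)))*J(-3, -6) = (20*((-5 - 4)*(-2)))*2 = (20*(-9*(-2)))*2 = (20*18)*2 = 360*2 = 720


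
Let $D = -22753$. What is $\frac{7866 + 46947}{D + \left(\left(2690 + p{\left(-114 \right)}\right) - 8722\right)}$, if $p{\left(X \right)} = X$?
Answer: $- \frac{18271}{9633} \approx -1.8967$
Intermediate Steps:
$\frac{7866 + 46947}{D + \left(\left(2690 + p{\left(-114 \right)}\right) - 8722\right)} = \frac{7866 + 46947}{-22753 + \left(\left(2690 - 114\right) - 8722\right)} = \frac{54813}{-22753 + \left(2576 - 8722\right)} = \frac{54813}{-22753 - 6146} = \frac{54813}{-28899} = 54813 \left(- \frac{1}{28899}\right) = - \frac{18271}{9633}$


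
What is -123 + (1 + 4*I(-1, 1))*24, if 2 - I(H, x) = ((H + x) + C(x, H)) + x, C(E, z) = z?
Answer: 93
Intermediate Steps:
I(H, x) = 2 - 2*H - 2*x (I(H, x) = 2 - (((H + x) + H) + x) = 2 - ((x + 2*H) + x) = 2 - (2*H + 2*x) = 2 + (-2*H - 2*x) = 2 - 2*H - 2*x)
-123 + (1 + 4*I(-1, 1))*24 = -123 + (1 + 4*(2 - 2*(-1) - 2*1))*24 = -123 + (1 + 4*(2 + 2 - 2))*24 = -123 + (1 + 4*2)*24 = -123 + (1 + 8)*24 = -123 + 9*24 = -123 + 216 = 93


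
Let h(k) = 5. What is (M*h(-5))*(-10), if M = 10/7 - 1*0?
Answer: -500/7 ≈ -71.429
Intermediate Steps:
M = 10/7 (M = 10*(1/7) + 0 = 10/7 + 0 = 10/7 ≈ 1.4286)
(M*h(-5))*(-10) = ((10/7)*5)*(-10) = (50/7)*(-10) = -500/7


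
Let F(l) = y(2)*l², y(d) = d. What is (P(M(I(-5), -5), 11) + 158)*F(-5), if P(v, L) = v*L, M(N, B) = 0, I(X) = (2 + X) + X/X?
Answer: 7900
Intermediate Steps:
I(X) = 3 + X (I(X) = (2 + X) + 1 = 3 + X)
P(v, L) = L*v
F(l) = 2*l²
(P(M(I(-5), -5), 11) + 158)*F(-5) = (11*0 + 158)*(2*(-5)²) = (0 + 158)*(2*25) = 158*50 = 7900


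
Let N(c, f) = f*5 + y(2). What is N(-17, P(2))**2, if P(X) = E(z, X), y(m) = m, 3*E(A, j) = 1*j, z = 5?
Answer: 256/9 ≈ 28.444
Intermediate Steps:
E(A, j) = j/3 (E(A, j) = (1*j)/3 = j/3)
P(X) = X/3
N(c, f) = 2 + 5*f (N(c, f) = f*5 + 2 = 5*f + 2 = 2 + 5*f)
N(-17, P(2))**2 = (2 + 5*((1/3)*2))**2 = (2 + 5*(2/3))**2 = (2 + 10/3)**2 = (16/3)**2 = 256/9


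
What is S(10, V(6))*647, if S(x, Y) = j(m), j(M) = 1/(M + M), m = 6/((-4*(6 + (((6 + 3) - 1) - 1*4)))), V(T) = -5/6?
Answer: -6470/3 ≈ -2156.7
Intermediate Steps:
V(T) = -5/6 (V(T) = -5*1/6 = -5/6)
m = -3/20 (m = 6/((-4*(6 + ((9 - 1) - 4)))) = 6/((-4*(6 + (8 - 4)))) = 6/((-4*(6 + 4))) = 6/((-4*10)) = 6/(-40) = 6*(-1/40) = -3/20 ≈ -0.15000)
j(M) = 1/(2*M)
S(x, Y) = -10/3 (S(x, Y) = 1/(2*(-3/20)) = (1/2)*(-20/3) = -10/3)
S(10, V(6))*647 = -10/3*647 = -6470/3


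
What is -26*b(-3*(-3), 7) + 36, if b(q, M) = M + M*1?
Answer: -328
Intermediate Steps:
b(q, M) = 2*M (b(q, M) = M + M = 2*M)
-26*b(-3*(-3), 7) + 36 = -52*7 + 36 = -26*14 + 36 = -364 + 36 = -328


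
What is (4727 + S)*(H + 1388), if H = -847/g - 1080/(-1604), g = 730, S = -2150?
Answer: 1046691567861/292730 ≈ 3.5756e+6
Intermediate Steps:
H = -142547/292730 (H = -847/730 - 1080/(-1604) = -847*1/730 - 1080*(-1/1604) = -847/730 + 270/401 = -142547/292730 ≈ -0.48696)
(4727 + S)*(H + 1388) = (4727 - 2150)*(-142547/292730 + 1388) = 2577*(406166693/292730) = 1046691567861/292730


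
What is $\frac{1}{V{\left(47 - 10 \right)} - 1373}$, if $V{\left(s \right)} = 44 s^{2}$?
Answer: $\frac{1}{58863} \approx 1.6989 \cdot 10^{-5}$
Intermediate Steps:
$\frac{1}{V{\left(47 - 10 \right)} - 1373} = \frac{1}{44 \left(47 - 10\right)^{2} - 1373} = \frac{1}{44 \cdot 37^{2} - 1373} = \frac{1}{44 \cdot 1369 - 1373} = \frac{1}{60236 - 1373} = \frac{1}{58863}$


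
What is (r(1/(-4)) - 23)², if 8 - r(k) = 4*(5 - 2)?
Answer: 729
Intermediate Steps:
r(k) = -4 (r(k) = 8 - 4*(5 - 2) = 8 - 4*3 = 8 - 1*12 = 8 - 12 = -4)
(r(1/(-4)) - 23)² = (-4 - 23)² = (-27)² = 729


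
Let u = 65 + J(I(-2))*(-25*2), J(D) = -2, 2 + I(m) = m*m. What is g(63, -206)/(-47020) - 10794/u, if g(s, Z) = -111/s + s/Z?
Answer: -146372672597/2237493720 ≈ -65.418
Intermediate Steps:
I(m) = -2 + m**2 (I(m) = -2 + m*m = -2 + m**2)
u = 165 (u = 65 - (-50)*2 = 65 - 2*(-50) = 65 + 100 = 165)
g(63, -206)/(-47020) - 10794/u = (-111/63 + 63/(-206))/(-47020) - 10794/165 = (-111*1/63 + 63*(-1/206))*(-1/47020) - 10794*1/165 = (-37/21 - 63/206)*(-1/47020) - 3598/55 = -8945/4326*(-1/47020) - 3598/55 = 1789/40681704 - 3598/55 = -146372672597/2237493720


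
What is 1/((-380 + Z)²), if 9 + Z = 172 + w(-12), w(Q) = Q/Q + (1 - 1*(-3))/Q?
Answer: 9/421201 ≈ 2.1367e-5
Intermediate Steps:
w(Q) = 1 + 4/Q (w(Q) = 1 + (1 + 3)/Q = 1 + 4/Q)
Z = 491/3 (Z = -9 + (172 + (4 - 12)/(-12)) = -9 + (172 - 1/12*(-8)) = -9 + (172 + ⅔) = -9 + 518/3 = 491/3 ≈ 163.67)
1/((-380 + Z)²) = 1/((-380 + 491/3)²) = 1/((-649/3)²) = 1/(421201/9) = 9/421201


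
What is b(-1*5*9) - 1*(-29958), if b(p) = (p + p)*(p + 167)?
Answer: 18978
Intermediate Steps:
b(p) = 2*p*(167 + p) (b(p) = (2*p)*(167 + p) = 2*p*(167 + p))
b(-1*5*9) - 1*(-29958) = 2*(-1*5*9)*(167 - 1*5*9) - 1*(-29958) = 2*(-5*9)*(167 - 5*9) + 29958 = 2*(-45)*(167 - 45) + 29958 = 2*(-45)*122 + 29958 = -10980 + 29958 = 18978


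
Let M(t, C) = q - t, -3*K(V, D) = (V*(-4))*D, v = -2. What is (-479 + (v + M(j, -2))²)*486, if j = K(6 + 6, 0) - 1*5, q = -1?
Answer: -230850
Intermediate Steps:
K(V, D) = 4*D*V/3 (K(V, D) = -V*(-4)*D/3 = -(-4*V)*D/3 = -(-4)*D*V/3 = 4*D*V/3)
j = -5 (j = (4/3)*0*(6 + 6) - 1*5 = (4/3)*0*12 - 5 = 0 - 5 = -5)
M(t, C) = -1 - t
(-479 + (v + M(j, -2))²)*486 = (-479 + (-2 + (-1 - 1*(-5)))²)*486 = (-479 + (-2 + (-1 + 5))²)*486 = (-479 + (-2 + 4)²)*486 = (-479 + 2²)*486 = (-479 + 4)*486 = -475*486 = -230850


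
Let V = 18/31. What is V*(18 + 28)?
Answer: 828/31 ≈ 26.710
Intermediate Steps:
V = 18/31 (V = 18*(1/31) = 18/31 ≈ 0.58065)
V*(18 + 28) = 18*(18 + 28)/31 = (18/31)*46 = 828/31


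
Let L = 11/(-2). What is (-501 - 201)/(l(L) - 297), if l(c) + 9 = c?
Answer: 1404/623 ≈ 2.2536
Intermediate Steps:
L = -11/2 (L = 11*(-½) = -11/2 ≈ -5.5000)
l(c) = -9 + c
(-501 - 201)/(l(L) - 297) = (-501 - 201)/((-9 - 11/2) - 297) = -702/(-29/2 - 297) = -702/(-623/2) = -702*(-2/623) = 1404/623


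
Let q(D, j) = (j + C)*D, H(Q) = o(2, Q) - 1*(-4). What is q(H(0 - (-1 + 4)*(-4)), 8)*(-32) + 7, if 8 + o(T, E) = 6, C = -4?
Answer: -249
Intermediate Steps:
o(T, E) = -2 (o(T, E) = -8 + 6 = -2)
H(Q) = 2 (H(Q) = -2 - 1*(-4) = -2 + 4 = 2)
q(D, j) = D*(-4 + j) (q(D, j) = (j - 4)*D = (-4 + j)*D = D*(-4 + j))
q(H(0 - (-1 + 4)*(-4)), 8)*(-32) + 7 = (2*(-4 + 8))*(-32) + 7 = (2*4)*(-32) + 7 = 8*(-32) + 7 = -256 + 7 = -249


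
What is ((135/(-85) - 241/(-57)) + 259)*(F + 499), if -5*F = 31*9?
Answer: 561820264/4845 ≈ 1.1596e+5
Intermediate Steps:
F = -279/5 (F = -31*9/5 = -⅕*279 = -279/5 ≈ -55.800)
((135/(-85) - 241/(-57)) + 259)*(F + 499) = ((135/(-85) - 241/(-57)) + 259)*(-279/5 + 499) = ((135*(-1/85) - 241*(-1/57)) + 259)*(2216/5) = ((-27/17 + 241/57) + 259)*(2216/5) = (2558/969 + 259)*(2216/5) = (253529/969)*(2216/5) = 561820264/4845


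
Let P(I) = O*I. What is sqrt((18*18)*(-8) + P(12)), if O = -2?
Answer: 2*I*sqrt(654) ≈ 51.147*I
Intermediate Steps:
P(I) = -2*I
sqrt((18*18)*(-8) + P(12)) = sqrt((18*18)*(-8) - 2*12) = sqrt(324*(-8) - 24) = sqrt(-2592 - 24) = sqrt(-2616) = 2*I*sqrt(654)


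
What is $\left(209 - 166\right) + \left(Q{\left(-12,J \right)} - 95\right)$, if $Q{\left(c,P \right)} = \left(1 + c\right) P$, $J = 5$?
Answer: $-107$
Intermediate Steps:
$Q{\left(c,P \right)} = P \left(1 + c\right)$
$\left(209 - 166\right) + \left(Q{\left(-12,J \right)} - 95\right) = \left(209 - 166\right) - \left(95 - 5 \left(1 - 12\right)\right) = \left(209 - 166\right) + \left(5 \left(-11\right) - 95\right) = 43 - 150 = -107$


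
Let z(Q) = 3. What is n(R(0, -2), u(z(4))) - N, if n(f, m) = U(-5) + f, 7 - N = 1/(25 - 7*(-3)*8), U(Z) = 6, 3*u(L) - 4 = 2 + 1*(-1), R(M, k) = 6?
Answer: 966/193 ≈ 5.0052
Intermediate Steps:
u(L) = 5/3 (u(L) = 4/3 + (2 + 1*(-1))/3 = 4/3 + (2 - 1)/3 = 4/3 + (1/3)*1 = 4/3 + 1/3 = 5/3)
N = 1350/193 (N = 7 - 1/(25 - 7*(-3)*8) = 7 - 1/(25 + 21*8) = 7 - 1/(25 + 168) = 7 - 1/193 = 1350/193 ≈ 6.9948)
n(f, m) = 6 + f
n(R(0, -2), u(z(4))) - N = (6 + 6) - 1*1350/193 = 12 - 1350/193 = 966/193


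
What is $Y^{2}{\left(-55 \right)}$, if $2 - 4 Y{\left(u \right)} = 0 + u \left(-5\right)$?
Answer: $\frac{74529}{16} \approx 4658.1$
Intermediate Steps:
$Y{\left(u \right)} = \frac{1}{2} + \frac{5 u}{4}$ ($Y{\left(u \right)} = \frac{1}{2} - \frac{0 + u \left(-5\right)}{4} = \frac{1}{2} - \frac{0 - 5 u}{4} = \frac{1}{2} - \frac{\left(-5\right) u}{4} = \frac{1}{2} + \frac{5 u}{4}$)
$Y^{2}{\left(-55 \right)} = \left(\frac{1}{2} + \frac{5}{4} \left(-55\right)\right)^{2} = \left(\frac{1}{2} - \frac{275}{4}\right)^{2} = \left(- \frac{273}{4}\right)^{2} = \frac{74529}{16}$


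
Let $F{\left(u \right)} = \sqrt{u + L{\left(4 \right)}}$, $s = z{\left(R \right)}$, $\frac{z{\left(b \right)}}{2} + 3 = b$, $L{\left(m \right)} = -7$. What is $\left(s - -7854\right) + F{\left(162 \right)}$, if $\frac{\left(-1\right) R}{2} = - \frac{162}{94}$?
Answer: $\frac{369180}{47} + \sqrt{155} \approx 7867.3$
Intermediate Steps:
$R = \frac{162}{47}$ ($R = - 2 \left(- \frac{162}{94}\right) = - 2 \left(\left(-162\right) \frac{1}{94}\right) = \left(-2\right) \left(- \frac{81}{47}\right) = \frac{162}{47} \approx 3.4468$)
$z{\left(b \right)} = -6 + 2 b$
$s = \frac{42}{47}$ ($s = -6 + 2 \cdot \frac{162}{47} = -6 + \frac{324}{47} = \frac{42}{47} \approx 0.89362$)
$F{\left(u \right)} = \sqrt{-7 + u}$ ($F{\left(u \right)} = \sqrt{u - 7} = \sqrt{-7 + u}$)
$\left(s - -7854\right) + F{\left(162 \right)} = \left(\frac{42}{47} - -7854\right) + \sqrt{-7 + 162} = \left(\frac{42}{47} + 7854\right) + \sqrt{155} = \frac{369180}{47} + \sqrt{155}$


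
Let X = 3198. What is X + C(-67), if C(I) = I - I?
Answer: 3198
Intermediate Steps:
C(I) = 0
X + C(-67) = 3198 + 0 = 3198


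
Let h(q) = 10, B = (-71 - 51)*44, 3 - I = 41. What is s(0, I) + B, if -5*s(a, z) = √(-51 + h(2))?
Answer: -5368 - I*√41/5 ≈ -5368.0 - 1.2806*I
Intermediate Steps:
I = -38 (I = 3 - 1*41 = 3 - 41 = -38)
B = -5368 (B = -122*44 = -5368)
s(a, z) = -I*√41/5 (s(a, z) = -√(-51 + 10)/5 = -I*√41/5)
s(0, I) + B = -I*√41/5 - 5368 = -5368 - I*√41/5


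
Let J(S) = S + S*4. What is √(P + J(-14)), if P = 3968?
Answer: √3898 ≈ 62.434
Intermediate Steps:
J(S) = 5*S (J(S) = S + 4*S = 5*S)
√(P + J(-14)) = √(3968 + 5*(-14)) = √(3968 - 70) = √3898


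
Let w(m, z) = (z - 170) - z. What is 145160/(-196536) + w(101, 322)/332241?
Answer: -35278885/47731957 ≈ -0.73910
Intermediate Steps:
w(m, z) = -170 (w(m, z) = (-170 + z) - z = -170)
145160/(-196536) + w(101, 322)/332241 = 145160/(-196536) - 170/332241 = 145160*(-1/196536) - 170*1/332241 = -955/1293 - 170/332241 = -35278885/47731957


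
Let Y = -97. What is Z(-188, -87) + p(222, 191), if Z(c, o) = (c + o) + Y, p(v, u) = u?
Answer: -181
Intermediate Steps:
Z(c, o) = -97 + c + o (Z(c, o) = (c + o) - 97 = -97 + c + o)
Z(-188, -87) + p(222, 191) = (-97 - 188 - 87) + 191 = -372 + 191 = -181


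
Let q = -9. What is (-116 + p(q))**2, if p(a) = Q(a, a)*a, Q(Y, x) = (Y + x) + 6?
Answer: 64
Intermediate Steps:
Q(Y, x) = 6 + Y + x
p(a) = a*(6 + 2*a) (p(a) = (6 + a + a)*a = (6 + 2*a)*a = a*(6 + 2*a))
(-116 + p(q))**2 = (-116 + 2*(-9)*(3 - 9))**2 = (-116 + 2*(-9)*(-6))**2 = (-116 + 108)**2 = (-8)**2 = 64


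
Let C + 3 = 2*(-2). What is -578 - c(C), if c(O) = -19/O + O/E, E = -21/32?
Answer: -12419/21 ≈ -591.38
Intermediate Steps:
E = -21/32 ≈ -0.65625
C = -7 (C = -3 + 2*(-2) = -3 - 4 = -7)
c(O) = -19/O - 32*O/21 (c(O) = -19/O + O/(-21/32) = -19/O + O*(-32/21) = -19/O - 32*O/21)
-578 - c(C) = -578 - (-19/(-7) - 32/21*(-7)) = -578 - (-19*(-1/7) + 32/3) = -578 - (19/7 + 32/3) = -578 - 1*281/21 = -578 - 281/21 = -12419/21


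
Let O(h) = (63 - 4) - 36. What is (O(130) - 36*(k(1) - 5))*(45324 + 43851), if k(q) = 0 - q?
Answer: 21312825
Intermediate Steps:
O(h) = 23 (O(h) = 59 - 36 = 23)
k(q) = -q
(O(130) - 36*(k(1) - 5))*(45324 + 43851) = (23 - 36*(-1*1 - 5))*(45324 + 43851) = (23 - 36*(-1 - 5))*89175 = (23 - 36*(-6))*89175 = (23 + 216)*89175 = 239*89175 = 21312825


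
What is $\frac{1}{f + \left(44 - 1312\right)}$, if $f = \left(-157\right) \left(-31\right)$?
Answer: $\frac{1}{3599} \approx 0.00027785$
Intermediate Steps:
$f = 4867$
$\frac{1}{f + \left(44 - 1312\right)} = \frac{1}{4867 + \left(44 - 1312\right)} = \frac{1}{4867 - 1268} = \frac{1}{3599}$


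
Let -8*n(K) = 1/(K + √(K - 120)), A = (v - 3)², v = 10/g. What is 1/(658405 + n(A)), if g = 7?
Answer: 12507883022008/8235252689875713681 - 2744*I*√5759/8235252689875713681 ≈ 1.5188e-6 - 2.5286e-14*I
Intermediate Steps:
v = 10/7 ≈ 1.4286
A = 121/49 (A = (10/7 - 3)² = (-11/7)² = 121/49 ≈ 2.4694)
n(K) = -1/(8*(K + √(-120 + K))) (n(K) = -1/(8*(K + √(K - 120))) = -1/(8*(K + √(-120 + K))))
1/(658405 + n(A)) = 1/(658405 - 1/(8*(121/49) + 8*√(-120 + 121/49))) = 1/(658405 - 1/(968/49 + 8*√(-5759/49))) = 1/(658405 - 1/(968/49 + 8*(I*√5759/7))) = 1/(658405 - 1/(968/49 + 8*I*√5759/7))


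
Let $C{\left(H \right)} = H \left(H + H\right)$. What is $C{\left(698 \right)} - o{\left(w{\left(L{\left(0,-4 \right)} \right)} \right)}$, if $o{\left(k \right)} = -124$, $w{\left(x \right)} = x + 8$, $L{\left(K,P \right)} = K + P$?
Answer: $974532$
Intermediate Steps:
$w{\left(x \right)} = 8 + x$
$C{\left(H \right)} = 2 H^{2}$ ($C{\left(H \right)} = H 2 H = 2 H^{2}$)
$C{\left(698 \right)} - o{\left(w{\left(L{\left(0,-4 \right)} \right)} \right)} = 2 \cdot 698^{2} - -124 = 2 \cdot 487204 + 124 = 974408 + 124 = 974532$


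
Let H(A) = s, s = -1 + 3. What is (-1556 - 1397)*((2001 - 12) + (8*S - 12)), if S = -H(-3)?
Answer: -5790833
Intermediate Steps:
s = 2
H(A) = 2
S = -2 (S = -1*2 = -2)
(-1556 - 1397)*((2001 - 12) + (8*S - 12)) = (-1556 - 1397)*((2001 - 12) + (8*(-2) - 12)) = -2953*(1989 + (-16 - 12)) = -2953*(1989 - 28) = -2953*1961 = -5790833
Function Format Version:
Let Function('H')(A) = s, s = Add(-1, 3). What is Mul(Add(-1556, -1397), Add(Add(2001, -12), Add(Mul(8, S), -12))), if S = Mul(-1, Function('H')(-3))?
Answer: -5790833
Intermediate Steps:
s = 2
Function('H')(A) = 2
S = -2 (S = Mul(-1, 2) = -2)
Mul(Add(-1556, -1397), Add(Add(2001, -12), Add(Mul(8, S), -12))) = Mul(Add(-1556, -1397), Add(Add(2001, -12), Add(Mul(8, -2), -12))) = Mul(-2953, Add(1989, Add(-16, -12))) = Mul(-2953, Add(1989, -28)) = Mul(-2953, 1961) = -5790833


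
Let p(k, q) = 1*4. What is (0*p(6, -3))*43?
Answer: 0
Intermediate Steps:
p(k, q) = 4
(0*p(6, -3))*43 = (0*4)*43 = 0*43 = 0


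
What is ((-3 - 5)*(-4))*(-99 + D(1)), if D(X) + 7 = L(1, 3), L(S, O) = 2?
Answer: -3328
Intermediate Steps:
D(X) = -5 (D(X) = -7 + 2 = -5)
((-3 - 5)*(-4))*(-99 + D(1)) = ((-3 - 5)*(-4))*(-99 - 5) = -8*(-4)*(-104) = 32*(-104) = -3328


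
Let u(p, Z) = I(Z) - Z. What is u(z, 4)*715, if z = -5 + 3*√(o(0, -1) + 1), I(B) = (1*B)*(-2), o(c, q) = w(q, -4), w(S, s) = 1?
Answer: -8580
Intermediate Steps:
o(c, q) = 1
I(B) = -2*B (I(B) = B*(-2) = -2*B)
z = -5 + 3*√2 (z = -5 + 3*√(1 + 1) = -5 + 3*√2 ≈ -0.75736)
u(p, Z) = -3*Z (u(p, Z) = -2*Z - Z = -3*Z)
u(z, 4)*715 = -3*4*715 = -12*715 = -8580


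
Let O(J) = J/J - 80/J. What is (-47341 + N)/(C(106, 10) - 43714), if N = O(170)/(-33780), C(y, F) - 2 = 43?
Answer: 9062014223/8359119980 ≈ 1.0841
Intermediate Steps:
C(y, F) = 45 (C(y, F) = 2 + 43 = 45)
O(J) = 1 - 80/J
N = -3/191420 (N = ((-80 + 170)/170)/(-33780) = ((1/170)*90)*(-1/33780) = (9/17)*(-1/33780) = -3/191420 ≈ -1.5672e-5)
(-47341 + N)/(C(106, 10) - 43714) = (-47341 - 3/191420)/(45 - 43714) = -9062014223/191420/(-43669) = -9062014223/191420*(-1/43669) = 9062014223/8359119980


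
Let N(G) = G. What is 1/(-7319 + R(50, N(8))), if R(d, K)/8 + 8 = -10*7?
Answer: -1/7943 ≈ -0.00012590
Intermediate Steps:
R(d, K) = -624 (R(d, K) = -64 + 8*(-10*7) = -64 + 8*(-70) = -64 - 560 = -624)
1/(-7319 + R(50, N(8))) = 1/(-7319 - 624) = 1/(-7943) = -1/7943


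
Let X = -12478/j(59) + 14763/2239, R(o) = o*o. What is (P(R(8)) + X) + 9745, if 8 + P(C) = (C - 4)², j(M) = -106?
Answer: 1597413339/118667 ≈ 13461.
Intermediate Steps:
R(o) = o²
P(C) = -8 + (-4 + C)² (P(C) = -8 + (C - 4)² = -8 + (-4 + C)²)
X = 14751560/118667 (X = -12478/(-106) + 14763/2239 = -12478*(-1/106) + 14763*(1/2239) = 6239/53 + 14763/2239 = 14751560/118667 ≈ 124.31)
(P(R(8)) + X) + 9745 = ((-8 + (-4 + 8²)²) + 14751560/118667) + 9745 = ((-8 + (-4 + 64)²) + 14751560/118667) + 9745 = ((-8 + 60²) + 14751560/118667) + 9745 = ((-8 + 3600) + 14751560/118667) + 9745 = (3592 + 14751560/118667) + 9745 = 441003424/118667 + 9745 = 1597413339/118667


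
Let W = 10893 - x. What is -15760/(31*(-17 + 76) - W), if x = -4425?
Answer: 15760/13489 ≈ 1.1684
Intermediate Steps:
W = 15318 (W = 10893 - 1*(-4425) = 10893 + 4425 = 15318)
-15760/(31*(-17 + 76) - W) = -15760/(31*(-17 + 76) - 1*15318) = -15760/(31*59 - 15318) = -15760/(1829 - 15318) = -15760/(-13489) = -15760*(-1/13489) = 15760/13489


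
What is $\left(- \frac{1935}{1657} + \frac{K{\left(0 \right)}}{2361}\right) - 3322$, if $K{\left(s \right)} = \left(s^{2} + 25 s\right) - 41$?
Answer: $- \frac{13000888466}{3912177} \approx -3323.2$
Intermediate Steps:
$K{\left(s \right)} = -41 + s^{2} + 25 s$
$\left(- \frac{1935}{1657} + \frac{K{\left(0 \right)}}{2361}\right) - 3322 = \left(- \frac{1935}{1657} + \frac{-41 + 0^{2} + 25 \cdot 0}{2361}\right) - 3322 = \left(\left(-1935\right) \frac{1}{1657} + \left(-41 + 0 + 0\right) \frac{1}{2361}\right) - 3322 = \left(- \frac{1935}{1657} - \frac{41}{2361}\right) - 3322 = - \frac{4636472}{3912177} - 3322 = - \frac{13000888466}{3912177}$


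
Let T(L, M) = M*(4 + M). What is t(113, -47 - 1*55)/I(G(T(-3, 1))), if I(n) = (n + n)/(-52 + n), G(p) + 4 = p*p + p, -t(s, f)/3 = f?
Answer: -153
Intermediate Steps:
t(s, f) = -3*f
G(p) = -4 + p + p² (G(p) = -4 + (p*p + p) = -4 + (p² + p) = -4 + (p + p²) = -4 + p + p²)
I(n) = 2*n/(-52 + n) (I(n) = (2*n)/(-52 + n) = 2*n/(-52 + n))
t(113, -47 - 1*55)/I(G(T(-3, 1))) = (-3*(-47 - 1*55))/((2*(-4 + 1*(4 + 1) + (1*(4 + 1))²)/(-52 + (-4 + 1*(4 + 1) + (1*(4 + 1))²)))) = (-3*(-47 - 55))/((2*(-4 + 1*5 + (1*5)²)/(-52 + (-4 + 1*5 + (1*5)²)))) = (-3*(-102))/((2*(-4 + 5 + 5²)/(-52 + (-4 + 5 + 5²)))) = 306/((2*(-4 + 5 + 25)/(-52 + (-4 + 5 + 25)))) = 306/((2*26/(-52 + 26))) = 306/((2*26/(-26))) = 306/((2*26*(-1/26))) = 306/(-2) = 306*(-½) = -153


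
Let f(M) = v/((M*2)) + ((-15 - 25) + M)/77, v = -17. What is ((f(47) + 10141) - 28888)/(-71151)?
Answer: 6461497/24523378 ≈ 0.26348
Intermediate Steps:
f(M) = -40/77 - 17/(2*M) + M/77 (f(M) = -17*1/(2*M) + ((-15 - 25) + M)/77 = -17*1/(2*M) + (-40 + M)*(1/77) = -17/(2*M) + (-40/77 + M/77) = -40/77 - 17/(2*M) + M/77)
((f(47) + 10141) - 28888)/(-71151) = (((1/154)*(-1309 + 2*47*(-40 + 47))/47 + 10141) - 28888)/(-71151) = (((1/154)*(1/47)*(-1309 + 2*47*7) + 10141) - 28888)*(-1/71151) = (((1/154)*(1/47)*(-1309 + 658) + 10141) - 28888)*(-1/71151) = (((1/154)*(1/47)*(-651) + 10141) - 28888)*(-1/71151) = ((-93/1034 + 10141) - 28888)*(-1/71151) = (10485701/1034 - 28888)*(-1/71151) = -19384491/1034*(-1/71151) = 6461497/24523378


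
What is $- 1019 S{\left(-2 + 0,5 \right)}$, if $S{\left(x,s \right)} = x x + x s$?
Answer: $6114$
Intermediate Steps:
$S{\left(x,s \right)} = x^{2} + s x$
$- 1019 S{\left(-2 + 0,5 \right)} = - 1019 \left(-2 + 0\right) \left(5 + \left(-2 + 0\right)\right) = - 1019 \left(- 2 \left(5 - 2\right)\right) = - 1019 \left(\left(-2\right) 3\right) = \left(-1019\right) \left(-6\right) = 6114$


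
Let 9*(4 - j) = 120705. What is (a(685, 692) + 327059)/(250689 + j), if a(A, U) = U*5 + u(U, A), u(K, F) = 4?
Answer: 991569/711844 ≈ 1.3930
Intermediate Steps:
j = -40223/3 (j = 4 - ⅑*120705 = 4 - 40235/3 = -40223/3 ≈ -13408.)
a(A, U) = 4 + 5*U (a(A, U) = U*5 + 4 = 5*U + 4 = 4 + 5*U)
(a(685, 692) + 327059)/(250689 + j) = ((4 + 5*692) + 327059)/(250689 - 40223/3) = ((4 + 3460) + 327059)/(711844/3) = (3464 + 327059)*(3/711844) = 330523*(3/711844) = 991569/711844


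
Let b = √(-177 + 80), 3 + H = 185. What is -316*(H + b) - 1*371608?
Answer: -429120 - 316*I*√97 ≈ -4.2912e+5 - 3112.2*I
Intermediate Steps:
H = 182 (H = -3 + 185 = 182)
b = I*√97 (b = √(-97) = I*√97 ≈ 9.8489*I)
-316*(H + b) - 1*371608 = -316*(182 + I*√97) - 1*371608 = (-57512 - 316*I*√97) - 371608 = -429120 - 316*I*√97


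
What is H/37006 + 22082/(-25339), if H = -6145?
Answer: -972874647/937695034 ≈ -1.0375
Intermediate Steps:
H/37006 + 22082/(-25339) = -6145/37006 + 22082/(-25339) = -6145*1/37006 + 22082*(-1/25339) = -6145/37006 - 22082/25339 = -972874647/937695034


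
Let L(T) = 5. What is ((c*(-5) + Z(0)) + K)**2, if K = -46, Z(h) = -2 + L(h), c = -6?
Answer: 169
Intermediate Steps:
Z(h) = 3 (Z(h) = -2 + 5 = 3)
((c*(-5) + Z(0)) + K)**2 = ((-6*(-5) + 3) - 46)**2 = ((30 + 3) - 46)**2 = (33 - 46)**2 = (-13)**2 = 169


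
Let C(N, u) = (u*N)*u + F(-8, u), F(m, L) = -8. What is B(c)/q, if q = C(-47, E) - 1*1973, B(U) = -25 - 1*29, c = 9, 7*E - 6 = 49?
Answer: 441/39874 ≈ 0.011060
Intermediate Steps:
E = 55/7 (E = 6/7 + (1/7)*49 = 6/7 + 7 = 55/7 ≈ 7.8571)
B(U) = -54 (B(U) = -25 - 29 = -54)
C(N, u) = -8 + N*u**2 (C(N, u) = (u*N)*u - 8 = (N*u)*u - 8 = N*u**2 - 8 = -8 + N*u**2)
q = -239244/49 (q = (-8 - 47*(55/7)**2) - 1*1973 = (-8 - 47*3025/49) - 1973 = (-8 - 142175/49) - 1973 = -142567/49 - 1973 = -239244/49 ≈ -4882.5)
B(c)/q = -54/(-239244/49) = -54*(-49/239244) = 441/39874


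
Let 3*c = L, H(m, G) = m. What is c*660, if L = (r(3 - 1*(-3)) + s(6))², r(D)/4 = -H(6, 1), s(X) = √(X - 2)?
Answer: 106480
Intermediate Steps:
s(X) = √(-2 + X)
r(D) = -24 (r(D) = 4*(-1*6) = 4*(-6) = -24)
L = 484 (L = (-24 + √(-2 + 6))² = (-24 + √4)² = (-24 + 2)² = (-22)² = 484)
c = 484/3 (c = (⅓)*484 = 484/3 ≈ 161.33)
c*660 = (484/3)*660 = 106480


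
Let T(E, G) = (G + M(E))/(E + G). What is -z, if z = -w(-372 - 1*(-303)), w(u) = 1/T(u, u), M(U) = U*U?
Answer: -1/34 ≈ -0.029412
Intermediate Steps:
M(U) = U²
T(E, G) = (G + E²)/(E + G)
w(u) = 2*u/(u + u²) (w(u) = 1/((u + u²)/(u + u)) = 1/((u + u²)/((2*u))) = 1/((1/(2*u))*(u + u²)) = 1/((u + u²)/(2*u)) = 2*u/(u + u²))
z = 1/34 (z = -2/(1 + (-372 - 1*(-303))) = -2/(1 + (-372 + 303)) = -2/(1 - 69) = -2/(-68) = -2*(-1)/68 = -1*(-1/34) = 1/34 ≈ 0.029412)
-z = -1*1/34 = -1/34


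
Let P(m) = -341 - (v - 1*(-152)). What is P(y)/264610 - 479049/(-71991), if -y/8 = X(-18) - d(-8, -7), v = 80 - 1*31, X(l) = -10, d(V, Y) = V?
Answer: 21120356128/3174923085 ≈ 6.6522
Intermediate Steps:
v = 49 (v = 80 - 31 = 49)
y = 16 (y = -8*(-10 - 1*(-8)) = -8*(-10 + 8) = -8*(-2) = 16)
P(m) = -542 (P(m) = -341 - (49 - 1*(-152)) = -341 - (49 + 152) = -341 - 1*201 = -341 - 201 = -542)
P(y)/264610 - 479049/(-71991) = -542/264610 - 479049/(-71991) = -542*1/264610 - 479049*(-1/71991) = -271/132305 + 159683/23997 = 21120356128/3174923085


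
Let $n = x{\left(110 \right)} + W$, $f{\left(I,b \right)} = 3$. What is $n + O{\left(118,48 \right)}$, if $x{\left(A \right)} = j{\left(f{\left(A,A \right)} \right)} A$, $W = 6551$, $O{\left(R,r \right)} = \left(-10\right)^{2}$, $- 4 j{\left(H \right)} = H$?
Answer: $\frac{13137}{2} \approx 6568.5$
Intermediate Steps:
$j{\left(H \right)} = - \frac{H}{4}$
$O{\left(R,r \right)} = 100$
$x{\left(A \right)} = - \frac{3 A}{4}$ ($x{\left(A \right)} = \left(- \frac{1}{4}\right) 3 A = - \frac{3 A}{4}$)
$n = \frac{12937}{2}$ ($n = \left(- \frac{3}{4}\right) 110 + 6551 = - \frac{165}{2} + 6551 = \frac{12937}{2} \approx 6468.5$)
$n + O{\left(118,48 \right)} = \frac{12937}{2} + 100 = \frac{13137}{2}$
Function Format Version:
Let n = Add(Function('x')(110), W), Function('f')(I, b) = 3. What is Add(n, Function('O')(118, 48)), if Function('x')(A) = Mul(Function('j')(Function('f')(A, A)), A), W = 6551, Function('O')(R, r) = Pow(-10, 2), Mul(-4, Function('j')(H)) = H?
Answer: Rational(13137, 2) ≈ 6568.5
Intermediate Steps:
Function('j')(H) = Mul(Rational(-1, 4), H)
Function('O')(R, r) = 100
Function('x')(A) = Mul(Rational(-3, 4), A) (Function('x')(A) = Mul(Mul(Rational(-1, 4), 3), A) = Mul(Rational(-3, 4), A))
n = Rational(12937, 2) (n = Add(Mul(Rational(-3, 4), 110), 6551) = Add(Rational(-165, 2), 6551) = Rational(12937, 2) ≈ 6468.5)
Add(n, Function('O')(118, 48)) = Add(Rational(12937, 2), 100) = Rational(13137, 2)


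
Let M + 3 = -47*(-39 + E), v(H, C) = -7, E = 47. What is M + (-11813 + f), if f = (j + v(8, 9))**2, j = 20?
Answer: -12023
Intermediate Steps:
f = 169 (f = (20 - 7)**2 = 13**2 = 169)
M = -379 (M = -3 - 47*(-39 + 47) = -3 - 47*8 = -3 - 376 = -379)
M + (-11813 + f) = -379 + (-11813 + 169) = -379 - 11644 = -12023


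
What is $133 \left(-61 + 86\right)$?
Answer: $3325$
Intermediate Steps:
$133 \left(-61 + 86\right) = 133 \cdot 25 = 3325$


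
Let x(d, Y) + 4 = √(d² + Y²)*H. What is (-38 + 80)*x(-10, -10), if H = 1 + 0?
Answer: -168 + 420*√2 ≈ 425.97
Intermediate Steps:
H = 1
x(d, Y) = -4 + √(Y² + d²) (x(d, Y) = -4 + √(d² + Y²)*1 = -4 + √(Y² + d²)*1 = -4 + √(Y² + d²))
(-38 + 80)*x(-10, -10) = (-38 + 80)*(-4 + √((-10)² + (-10)²)) = 42*(-4 + √(100 + 100)) = 42*(-4 + √200) = 42*(-4 + 10*√2) = -168 + 420*√2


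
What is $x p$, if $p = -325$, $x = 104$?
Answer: $-33800$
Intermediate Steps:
$x p = 104 \left(-325\right) = -33800$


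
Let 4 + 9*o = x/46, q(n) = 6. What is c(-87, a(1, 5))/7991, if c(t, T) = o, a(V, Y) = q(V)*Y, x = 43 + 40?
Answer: -101/3308274 ≈ -3.0530e-5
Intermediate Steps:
x = 83
a(V, Y) = 6*Y
o = -101/414 (o = -4/9 + (83/46)/9 = -4/9 + (83*(1/46))/9 = -4/9 + (1/9)*(83/46) = -4/9 + 83/414 = -101/414 ≈ -0.24396)
c(t, T) = -101/414
c(-87, a(1, 5))/7991 = -101/414/7991 = -101/414*1/7991 = -101/3308274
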